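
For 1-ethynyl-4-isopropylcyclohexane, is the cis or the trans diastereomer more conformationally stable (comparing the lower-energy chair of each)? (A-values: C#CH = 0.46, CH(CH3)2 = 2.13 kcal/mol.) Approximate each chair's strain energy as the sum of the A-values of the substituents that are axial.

trans

At 1,4 positions (parity opposite): cis → (a,e or e,a); trans → (e,e or a,a).
Best chair for cis: E = 0.46 kcal/mol; best chair for trans: E = 0.00 kcal/mol.
The trans isomer is lower by 0.46 kcal/mol.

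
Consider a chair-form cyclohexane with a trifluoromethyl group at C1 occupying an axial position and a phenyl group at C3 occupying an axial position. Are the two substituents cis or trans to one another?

cis

C1 and C3 have the same parity, so their axial bonds point in the same direction.
With same-parity carbons, two substituents on the same face are both axial or both equatorial; opposite faces give one of each.
Here the groups are axial/axial → same face → cis.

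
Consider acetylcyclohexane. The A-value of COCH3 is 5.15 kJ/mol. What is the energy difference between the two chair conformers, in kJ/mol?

A monosubstituted cyclohexane has one chair with the acetyl group axial (E = A = 5.15 kJ/mol) and one with it equatorial (E = 0).
ΔE = 5.15 − 0 = 5.15 kJ/mol.

5.15 kJ/mol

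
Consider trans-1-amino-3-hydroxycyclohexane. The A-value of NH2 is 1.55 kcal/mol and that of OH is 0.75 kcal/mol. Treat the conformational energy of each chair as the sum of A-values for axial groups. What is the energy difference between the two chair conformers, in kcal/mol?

C1 and C3 have the same parity, so for the trans isomer the two substituents are one axial and one equatorial in each chair.
Chair I (amino axial, hydroxyl equatorial): E = 1.55 kcal/mol.
Chair II (amino equatorial, hydroxyl axial): E = 0.75 kcal/mol.
ΔE = 1.55 − 0.75 = 0.80 kcal/mol; chair II is more stable.

0.80 kcal/mol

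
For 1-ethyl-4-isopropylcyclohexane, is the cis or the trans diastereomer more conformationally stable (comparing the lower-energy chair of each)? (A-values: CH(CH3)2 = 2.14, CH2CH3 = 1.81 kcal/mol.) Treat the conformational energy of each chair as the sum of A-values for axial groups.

trans

At 1,4 positions (parity opposite): cis → (a,e or e,a); trans → (e,e or a,a).
Best chair for cis: E = 1.81 kcal/mol; best chair for trans: E = 0.00 kcal/mol.
The trans isomer is lower by 1.81 kcal/mol.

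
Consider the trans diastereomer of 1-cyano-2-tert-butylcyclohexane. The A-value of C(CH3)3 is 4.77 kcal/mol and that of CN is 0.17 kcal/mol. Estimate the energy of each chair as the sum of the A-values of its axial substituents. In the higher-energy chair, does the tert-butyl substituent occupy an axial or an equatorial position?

axial

C1 and C2 have opposite parity, so for the trans isomer the two substituents are e,e in one chair and a,a in the other.
Chair I (tert-butyl axial, cyano axial): E = 4.94 kcal/mol.
Chair II (tert-butyl equatorial, cyano equatorial): E = 0.00 kcal/mol.
Chair I is the less stable (higher-energy) conformer, and in that chair the tert-butyl group is axial.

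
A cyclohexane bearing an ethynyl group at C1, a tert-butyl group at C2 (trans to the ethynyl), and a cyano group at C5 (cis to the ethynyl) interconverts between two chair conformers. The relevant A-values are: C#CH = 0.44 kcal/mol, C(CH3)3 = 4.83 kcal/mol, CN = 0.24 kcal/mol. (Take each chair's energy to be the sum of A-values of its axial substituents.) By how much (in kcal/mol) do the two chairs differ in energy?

5.51 kcal/mol

Chair I (ethynyl axial, tert-butyl axial, cyano axial): E = 5.51 kcal/mol.
Chair II (ethynyl equatorial, tert-butyl equatorial, cyano equatorial): E = 0.00 kcal/mol.
ΔE = 5.51 − 0.00 = 5.51 kcal/mol; chair II is more stable.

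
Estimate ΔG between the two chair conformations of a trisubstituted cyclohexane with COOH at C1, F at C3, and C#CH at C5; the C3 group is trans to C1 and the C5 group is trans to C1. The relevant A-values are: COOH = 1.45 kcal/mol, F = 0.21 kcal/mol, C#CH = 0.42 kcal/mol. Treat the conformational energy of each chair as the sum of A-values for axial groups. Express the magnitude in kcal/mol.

0.82 kcal/mol

Chair I (carboxyl axial, fluoro equatorial, ethynyl equatorial): E = 1.45 kcal/mol.
Chair II (carboxyl equatorial, fluoro axial, ethynyl axial): E = 0.63 kcal/mol.
ΔE = 1.45 − 0.63 = 0.82 kcal/mol; chair II is more stable.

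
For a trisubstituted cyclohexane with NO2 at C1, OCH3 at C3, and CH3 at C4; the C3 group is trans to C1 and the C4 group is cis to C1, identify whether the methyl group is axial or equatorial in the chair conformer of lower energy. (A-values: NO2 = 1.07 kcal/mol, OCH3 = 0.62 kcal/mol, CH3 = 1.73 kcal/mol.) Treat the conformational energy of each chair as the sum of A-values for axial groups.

equatorial

Chair I (nitro axial, methoxy equatorial, methyl equatorial): E = 1.07 kcal/mol.
Chair II (nitro equatorial, methoxy axial, methyl axial): E = 2.35 kcal/mol.
Chair I is the more stable (lower-energy) conformer, and in that chair the methyl group is equatorial.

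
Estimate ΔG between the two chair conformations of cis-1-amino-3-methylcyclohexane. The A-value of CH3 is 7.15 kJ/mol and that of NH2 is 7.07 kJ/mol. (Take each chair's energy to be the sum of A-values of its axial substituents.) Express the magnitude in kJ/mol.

14.22 kJ/mol

C1 and C3 have the same parity, so for the cis isomer the two substituents are e,e in one chair and a,a in the other.
Chair I (methyl axial, amino axial): E = 14.22 kJ/mol.
Chair II (methyl equatorial, amino equatorial): E = 0.00 kJ/mol.
ΔE = 14.22 − 0.00 = 14.22 kJ/mol; chair II is more stable.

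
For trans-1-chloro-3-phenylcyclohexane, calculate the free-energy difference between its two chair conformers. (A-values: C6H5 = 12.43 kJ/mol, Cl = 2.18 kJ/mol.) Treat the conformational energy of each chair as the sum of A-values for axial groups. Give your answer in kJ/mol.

10.25 kJ/mol

C1 and C3 have the same parity, so for the trans isomer the two substituents are one axial and one equatorial in each chair.
Chair I (phenyl axial, chloro equatorial): E = 12.43 kJ/mol.
Chair II (phenyl equatorial, chloro axial): E = 2.18 kJ/mol.
ΔE = 12.43 − 2.18 = 10.25 kJ/mol; chair II is more stable.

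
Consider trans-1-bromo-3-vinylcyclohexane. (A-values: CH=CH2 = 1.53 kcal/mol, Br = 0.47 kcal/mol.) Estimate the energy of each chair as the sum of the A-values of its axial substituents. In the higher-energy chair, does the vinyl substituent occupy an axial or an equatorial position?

C1 and C3 have the same parity, so for the trans isomer the two substituents are one axial and one equatorial in each chair.
Chair I (vinyl axial, bromo equatorial): E = 1.53 kcal/mol.
Chair II (vinyl equatorial, bromo axial): E = 0.47 kcal/mol.
Chair I is the less stable (higher-energy) conformer, and in that chair the vinyl group is axial.

axial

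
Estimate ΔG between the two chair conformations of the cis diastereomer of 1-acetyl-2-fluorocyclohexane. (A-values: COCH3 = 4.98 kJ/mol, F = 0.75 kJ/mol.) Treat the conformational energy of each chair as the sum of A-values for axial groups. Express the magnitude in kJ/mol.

C1 and C2 have opposite parity, so for the cis isomer the two substituents are one axial and one equatorial in each chair.
Chair I (acetyl axial, fluoro equatorial): E = 4.98 kJ/mol.
Chair II (acetyl equatorial, fluoro axial): E = 0.75 kJ/mol.
ΔE = 4.98 − 0.75 = 4.23 kJ/mol; chair II is more stable.

4.23 kJ/mol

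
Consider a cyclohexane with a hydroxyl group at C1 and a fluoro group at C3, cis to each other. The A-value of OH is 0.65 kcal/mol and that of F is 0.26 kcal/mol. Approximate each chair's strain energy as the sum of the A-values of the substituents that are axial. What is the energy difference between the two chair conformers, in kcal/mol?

0.91 kcal/mol

C1 and C3 have the same parity, so for the cis isomer the two substituents are e,e in one chair and a,a in the other.
Chair I (hydroxyl axial, fluoro axial): E = 0.91 kcal/mol.
Chair II (hydroxyl equatorial, fluoro equatorial): E = 0.00 kcal/mol.
ΔE = 0.91 − 0.00 = 0.91 kcal/mol; chair II is more stable.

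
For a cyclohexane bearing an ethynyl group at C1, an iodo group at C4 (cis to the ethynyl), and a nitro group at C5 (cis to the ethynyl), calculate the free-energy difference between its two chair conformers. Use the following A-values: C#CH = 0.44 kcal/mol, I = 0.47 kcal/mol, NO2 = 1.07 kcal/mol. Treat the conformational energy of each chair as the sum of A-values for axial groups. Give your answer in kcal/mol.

1.04 kcal/mol

Chair I (ethynyl axial, iodo equatorial, nitro axial): E = 1.51 kcal/mol.
Chair II (ethynyl equatorial, iodo axial, nitro equatorial): E = 0.47 kcal/mol.
ΔE = 1.51 − 0.47 = 1.04 kcal/mol; chair II is more stable.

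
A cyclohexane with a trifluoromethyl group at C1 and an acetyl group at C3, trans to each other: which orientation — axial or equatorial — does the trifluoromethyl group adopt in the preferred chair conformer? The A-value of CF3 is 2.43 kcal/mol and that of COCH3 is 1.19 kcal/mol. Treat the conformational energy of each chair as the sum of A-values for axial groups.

C1 and C3 have the same parity, so for the trans isomer the two substituents are one axial and one equatorial in each chair.
Chair I (trifluoromethyl axial, acetyl equatorial): E = 2.43 kcal/mol.
Chair II (trifluoromethyl equatorial, acetyl axial): E = 1.19 kcal/mol.
Chair II is the more stable (lower-energy) conformer, and in that chair the trifluoromethyl group is equatorial.

equatorial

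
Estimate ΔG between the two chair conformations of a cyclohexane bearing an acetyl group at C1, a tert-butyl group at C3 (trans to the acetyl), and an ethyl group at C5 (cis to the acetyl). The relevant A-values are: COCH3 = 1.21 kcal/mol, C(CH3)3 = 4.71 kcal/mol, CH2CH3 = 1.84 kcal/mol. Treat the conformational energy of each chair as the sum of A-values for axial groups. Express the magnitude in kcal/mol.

Chair I (acetyl axial, tert-butyl equatorial, ethyl axial): E = 3.05 kcal/mol.
Chair II (acetyl equatorial, tert-butyl axial, ethyl equatorial): E = 4.71 kcal/mol.
ΔE = 4.71 − 3.05 = 1.66 kcal/mol; chair I is more stable.

1.66 kcal/mol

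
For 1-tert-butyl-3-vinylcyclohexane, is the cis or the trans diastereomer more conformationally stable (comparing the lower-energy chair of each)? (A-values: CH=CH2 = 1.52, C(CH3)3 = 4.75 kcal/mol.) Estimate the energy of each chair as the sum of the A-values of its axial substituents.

cis

At 1,3 positions (parity same): cis → (e,e or a,a); trans → (a,e or e,a).
Best chair for cis: E = 0.00 kcal/mol; best chair for trans: E = 1.52 kcal/mol.
The cis isomer is lower by 1.52 kcal/mol.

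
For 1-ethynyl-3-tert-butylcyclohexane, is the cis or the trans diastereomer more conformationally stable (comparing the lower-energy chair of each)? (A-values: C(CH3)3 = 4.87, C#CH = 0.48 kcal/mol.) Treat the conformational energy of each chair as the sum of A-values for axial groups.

At 1,3 positions (parity same): cis → (e,e or a,a); trans → (a,e or e,a).
Best chair for cis: E = 0.00 kcal/mol; best chair for trans: E = 0.48 kcal/mol.
The cis isomer is lower by 0.48 kcal/mol.

cis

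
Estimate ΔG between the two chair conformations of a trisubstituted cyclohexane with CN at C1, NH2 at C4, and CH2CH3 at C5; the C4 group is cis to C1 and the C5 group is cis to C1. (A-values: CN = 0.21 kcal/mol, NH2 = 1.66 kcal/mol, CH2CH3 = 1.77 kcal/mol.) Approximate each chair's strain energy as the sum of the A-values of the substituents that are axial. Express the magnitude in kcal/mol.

0.32 kcal/mol

Chair I (cyano axial, amino equatorial, ethyl axial): E = 1.98 kcal/mol.
Chair II (cyano equatorial, amino axial, ethyl equatorial): E = 1.66 kcal/mol.
ΔE = 1.98 − 1.66 = 0.32 kcal/mol; chair II is more stable.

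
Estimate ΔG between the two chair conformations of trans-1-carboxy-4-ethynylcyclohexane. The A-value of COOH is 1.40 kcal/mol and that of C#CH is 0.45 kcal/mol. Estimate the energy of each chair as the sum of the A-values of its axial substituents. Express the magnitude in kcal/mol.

C1 and C4 have opposite parity, so for the trans isomer the two substituents are e,e in one chair and a,a in the other.
Chair I (carboxyl axial, ethynyl axial): E = 1.85 kcal/mol.
Chair II (carboxyl equatorial, ethynyl equatorial): E = 0.00 kcal/mol.
ΔE = 1.85 − 0.00 = 1.85 kcal/mol; chair II is more stable.

1.85 kcal/mol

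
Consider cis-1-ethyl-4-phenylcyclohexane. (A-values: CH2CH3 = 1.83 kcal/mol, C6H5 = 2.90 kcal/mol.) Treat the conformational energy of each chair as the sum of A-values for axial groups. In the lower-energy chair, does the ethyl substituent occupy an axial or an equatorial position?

axial

C1 and C4 have opposite parity, so for the cis isomer the two substituents are one axial and one equatorial in each chair.
Chair I (ethyl axial, phenyl equatorial): E = 1.83 kcal/mol.
Chair II (ethyl equatorial, phenyl axial): E = 2.90 kcal/mol.
Chair I is the more stable (lower-energy) conformer, and in that chair the ethyl group is axial.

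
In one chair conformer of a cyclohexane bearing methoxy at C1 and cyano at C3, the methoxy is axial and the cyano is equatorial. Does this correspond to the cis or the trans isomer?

trans

C1 and C3 have the same parity, so their axial bonds point in the same direction.
With same-parity carbons, two substituents on the same face are both axial or both equatorial; opposite faces give one of each.
Here the groups are axial/equatorial → opposite face → trans.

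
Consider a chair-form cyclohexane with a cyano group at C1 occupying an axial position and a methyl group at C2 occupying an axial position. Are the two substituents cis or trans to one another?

trans

C1 and C2 have opposite parity, so their axial bonds point in opposite directions.
With opposite-parity carbons, two substituents on the same face are one axial and one equatorial; opposite faces give both axial or both equatorial.
Here the groups are axial/axial → opposite face → trans.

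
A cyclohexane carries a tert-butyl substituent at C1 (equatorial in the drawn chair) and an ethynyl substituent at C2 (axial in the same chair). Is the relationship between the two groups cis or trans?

cis

C1 and C2 have opposite parity, so their axial bonds point in opposite directions.
With opposite-parity carbons, two substituents on the same face are one axial and one equatorial; opposite faces give both axial or both equatorial.
Here the groups are equatorial/axial → same face → cis.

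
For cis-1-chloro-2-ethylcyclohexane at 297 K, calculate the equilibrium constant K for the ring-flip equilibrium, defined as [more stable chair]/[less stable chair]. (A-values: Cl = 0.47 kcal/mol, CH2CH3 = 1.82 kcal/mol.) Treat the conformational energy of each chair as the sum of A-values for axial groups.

C1 and C2 have opposite parity, so for the cis isomer the two substituents are one axial and one equatorial in each chair.
Chair I (chloro axial, ethyl equatorial): E = 0.47 kcal/mol; chair II (chloro equatorial, ethyl axial): E = 1.82 kcal/mol.
ΔG = 1.35 kcal/mol between the two chairs.
K = exp(ΔG/RT) with R = 1.987×10⁻³ kcal mol⁻¹ K⁻¹ and T = 297 K gives K ≈ 9.85.

K ≈ 9.85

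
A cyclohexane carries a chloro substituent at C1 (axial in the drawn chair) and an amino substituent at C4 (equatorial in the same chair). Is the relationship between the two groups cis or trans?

C1 and C4 have opposite parity, so their axial bonds point in opposite directions.
With opposite-parity carbons, two substituents on the same face are one axial and one equatorial; opposite faces give both axial or both equatorial.
Here the groups are axial/equatorial → same face → cis.

cis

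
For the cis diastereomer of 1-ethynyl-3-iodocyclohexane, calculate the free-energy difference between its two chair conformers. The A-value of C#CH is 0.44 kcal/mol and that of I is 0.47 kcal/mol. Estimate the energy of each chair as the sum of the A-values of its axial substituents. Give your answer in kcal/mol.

0.91 kcal/mol

C1 and C3 have the same parity, so for the cis isomer the two substituents are e,e in one chair and a,a in the other.
Chair I (ethynyl axial, iodo axial): E = 0.91 kcal/mol.
Chair II (ethynyl equatorial, iodo equatorial): E = 0.00 kcal/mol.
ΔE = 0.91 − 0.00 = 0.91 kcal/mol; chair II is more stable.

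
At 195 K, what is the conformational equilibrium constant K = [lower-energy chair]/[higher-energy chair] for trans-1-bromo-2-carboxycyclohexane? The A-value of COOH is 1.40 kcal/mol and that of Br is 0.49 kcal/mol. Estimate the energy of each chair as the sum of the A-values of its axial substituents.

K ≈ 131

C1 and C2 have opposite parity, so for the trans isomer the two substituents are e,e in one chair and a,a in the other.
Chair I (carboxyl axial, bromo axial): E = 1.89 kcal/mol; chair II (carboxyl equatorial, bromo equatorial): E = 0.00 kcal/mol.
ΔG = 1.89 kcal/mol between the two chairs.
K = exp(ΔG/RT) with R = 1.987×10⁻³ kcal mol⁻¹ K⁻¹ and T = 195 K gives K ≈ 131.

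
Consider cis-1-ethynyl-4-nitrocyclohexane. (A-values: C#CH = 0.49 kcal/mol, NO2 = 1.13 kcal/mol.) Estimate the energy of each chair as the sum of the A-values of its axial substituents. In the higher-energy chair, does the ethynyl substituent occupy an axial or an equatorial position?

equatorial

C1 and C4 have opposite parity, so for the cis isomer the two substituents are one axial and one equatorial in each chair.
Chair I (ethynyl axial, nitro equatorial): E = 0.49 kcal/mol.
Chair II (ethynyl equatorial, nitro axial): E = 1.13 kcal/mol.
Chair II is the less stable (higher-energy) conformer, and in that chair the ethynyl group is equatorial.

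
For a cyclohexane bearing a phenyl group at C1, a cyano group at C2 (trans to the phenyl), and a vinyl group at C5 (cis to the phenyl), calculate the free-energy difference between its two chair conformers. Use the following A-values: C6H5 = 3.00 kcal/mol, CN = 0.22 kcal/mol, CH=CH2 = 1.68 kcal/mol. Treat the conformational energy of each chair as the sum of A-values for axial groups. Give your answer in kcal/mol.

Chair I (phenyl axial, cyano axial, vinyl axial): E = 4.90 kcal/mol.
Chair II (phenyl equatorial, cyano equatorial, vinyl equatorial): E = 0.00 kcal/mol.
ΔE = 4.90 − 0.00 = 4.90 kcal/mol; chair II is more stable.

4.90 kcal/mol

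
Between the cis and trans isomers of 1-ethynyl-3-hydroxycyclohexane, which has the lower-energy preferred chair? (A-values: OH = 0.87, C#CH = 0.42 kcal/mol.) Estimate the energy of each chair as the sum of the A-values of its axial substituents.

At 1,3 positions (parity same): cis → (e,e or a,a); trans → (a,e or e,a).
Best chair for cis: E = 0.00 kcal/mol; best chair for trans: E = 0.42 kcal/mol.
The cis isomer is lower by 0.42 kcal/mol.

cis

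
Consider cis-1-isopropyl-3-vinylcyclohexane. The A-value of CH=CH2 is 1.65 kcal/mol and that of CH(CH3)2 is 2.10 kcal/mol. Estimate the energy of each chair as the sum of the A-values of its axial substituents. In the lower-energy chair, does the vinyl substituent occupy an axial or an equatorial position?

equatorial

C1 and C3 have the same parity, so for the cis isomer the two substituents are e,e in one chair and a,a in the other.
Chair I (vinyl axial, isopropyl axial): E = 3.75 kcal/mol.
Chair II (vinyl equatorial, isopropyl equatorial): E = 0.00 kcal/mol.
Chair II is the more stable (lower-energy) conformer, and in that chair the vinyl group is equatorial.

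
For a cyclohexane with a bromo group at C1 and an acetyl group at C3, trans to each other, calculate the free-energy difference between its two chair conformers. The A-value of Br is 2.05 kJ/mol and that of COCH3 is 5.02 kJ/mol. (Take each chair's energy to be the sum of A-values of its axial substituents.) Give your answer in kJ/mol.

C1 and C3 have the same parity, so for the trans isomer the two substituents are one axial and one equatorial in each chair.
Chair I (bromo axial, acetyl equatorial): E = 2.05 kJ/mol.
Chair II (bromo equatorial, acetyl axial): E = 5.02 kJ/mol.
ΔE = 5.02 − 2.05 = 2.97 kJ/mol; chair I is more stable.

2.97 kJ/mol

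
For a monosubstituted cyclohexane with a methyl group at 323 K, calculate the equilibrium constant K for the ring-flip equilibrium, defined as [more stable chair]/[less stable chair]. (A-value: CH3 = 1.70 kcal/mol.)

One chair has the methyl group axial (E = 1.70 kcal/mol) and the other has it equatorial (E = 0).
ΔG = 1.70 kcal/mol between the two chairs.
K = exp(ΔG/RT) with R = 1.987×10⁻³ kcal mol⁻¹ K⁻¹ and T = 323 K gives K ≈ 14.1.

K ≈ 14.1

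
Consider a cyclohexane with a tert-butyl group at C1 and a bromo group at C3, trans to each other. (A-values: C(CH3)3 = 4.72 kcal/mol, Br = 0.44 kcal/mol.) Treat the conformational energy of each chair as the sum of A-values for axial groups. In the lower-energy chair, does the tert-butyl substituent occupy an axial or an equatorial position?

C1 and C3 have the same parity, so for the trans isomer the two substituents are one axial and one equatorial in each chair.
Chair I (tert-butyl axial, bromo equatorial): E = 4.72 kcal/mol.
Chair II (tert-butyl equatorial, bromo axial): E = 0.44 kcal/mol.
Chair II is the more stable (lower-energy) conformer, and in that chair the tert-butyl group is equatorial.

equatorial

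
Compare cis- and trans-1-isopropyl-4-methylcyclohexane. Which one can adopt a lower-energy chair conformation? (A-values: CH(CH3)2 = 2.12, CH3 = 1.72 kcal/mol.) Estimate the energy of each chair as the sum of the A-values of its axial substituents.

trans

At 1,4 positions (parity opposite): cis → (a,e or e,a); trans → (e,e or a,a).
Best chair for cis: E = 1.72 kcal/mol; best chair for trans: E = 0.00 kcal/mol.
The trans isomer is lower by 1.72 kcal/mol.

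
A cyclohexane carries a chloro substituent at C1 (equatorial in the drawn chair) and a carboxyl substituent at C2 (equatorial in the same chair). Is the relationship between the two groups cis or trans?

trans

C1 and C2 have opposite parity, so their axial bonds point in opposite directions.
With opposite-parity carbons, two substituents on the same face are one axial and one equatorial; opposite faces give both axial or both equatorial.
Here the groups are equatorial/equatorial → opposite face → trans.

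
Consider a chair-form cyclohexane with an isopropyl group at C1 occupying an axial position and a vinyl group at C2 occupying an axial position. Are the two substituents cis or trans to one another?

trans

C1 and C2 have opposite parity, so their axial bonds point in opposite directions.
With opposite-parity carbons, two substituents on the same face are one axial and one equatorial; opposite faces give both axial or both equatorial.
Here the groups are axial/axial → opposite face → trans.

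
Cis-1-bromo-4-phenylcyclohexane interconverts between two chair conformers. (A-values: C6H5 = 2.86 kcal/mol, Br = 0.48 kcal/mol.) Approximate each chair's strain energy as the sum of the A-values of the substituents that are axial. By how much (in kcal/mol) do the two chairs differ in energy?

2.38 kcal/mol

C1 and C4 have opposite parity, so for the cis isomer the two substituents are one axial and one equatorial in each chair.
Chair I (phenyl axial, bromo equatorial): E = 2.86 kcal/mol.
Chair II (phenyl equatorial, bromo axial): E = 0.48 kcal/mol.
ΔE = 2.86 − 0.48 = 2.38 kcal/mol; chair II is more stable.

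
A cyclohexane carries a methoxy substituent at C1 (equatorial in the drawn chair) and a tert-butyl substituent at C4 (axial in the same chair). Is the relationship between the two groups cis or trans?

cis

C1 and C4 have opposite parity, so their axial bonds point in opposite directions.
With opposite-parity carbons, two substituents on the same face are one axial and one equatorial; opposite faces give both axial or both equatorial.
Here the groups are equatorial/axial → same face → cis.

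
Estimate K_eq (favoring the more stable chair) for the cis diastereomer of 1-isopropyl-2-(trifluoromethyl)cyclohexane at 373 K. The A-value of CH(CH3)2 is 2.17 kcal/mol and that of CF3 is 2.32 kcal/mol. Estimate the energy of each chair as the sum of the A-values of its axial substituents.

K ≈ 1.22

C1 and C2 have opposite parity, so for the cis isomer the two substituents are one axial and one equatorial in each chair.
Chair I (isopropyl axial, trifluoromethyl equatorial): E = 2.17 kcal/mol; chair II (isopropyl equatorial, trifluoromethyl axial): E = 2.32 kcal/mol.
ΔG = 0.15 kcal/mol between the two chairs.
K = exp(ΔG/RT) with R = 1.987×10⁻³ kcal mol⁻¹ K⁻¹ and T = 373 K gives K ≈ 1.22.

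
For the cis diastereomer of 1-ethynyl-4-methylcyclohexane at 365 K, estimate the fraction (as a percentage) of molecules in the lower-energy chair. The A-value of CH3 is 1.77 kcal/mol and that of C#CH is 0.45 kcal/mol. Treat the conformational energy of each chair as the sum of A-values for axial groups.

C1 and C4 have opposite parity, so for the cis isomer the two substituents are one axial and one equatorial in each chair.
Chair I (methyl axial, ethynyl equatorial): E = 1.77 kcal/mol; chair II (methyl equatorial, ethynyl axial): E = 0.45 kcal/mol.
ΔG = 1.32 kcal/mol between the two chairs.
K = exp(ΔG/RT) with R = 1.987×10⁻³ kcal mol⁻¹ K⁻¹ and T = 365 K gives K ≈ 6.17.
Fraction in the lower-energy chair = K/(K+1) = 86.1%.

86.1%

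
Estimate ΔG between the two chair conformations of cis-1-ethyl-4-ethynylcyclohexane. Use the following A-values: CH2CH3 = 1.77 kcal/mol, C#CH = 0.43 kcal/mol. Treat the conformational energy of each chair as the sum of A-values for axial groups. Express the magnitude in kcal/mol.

1.34 kcal/mol

C1 and C4 have opposite parity, so for the cis isomer the two substituents are one axial and one equatorial in each chair.
Chair I (ethyl axial, ethynyl equatorial): E = 1.77 kcal/mol.
Chair II (ethyl equatorial, ethynyl axial): E = 0.43 kcal/mol.
ΔE = 1.77 − 0.43 = 1.34 kcal/mol; chair II is more stable.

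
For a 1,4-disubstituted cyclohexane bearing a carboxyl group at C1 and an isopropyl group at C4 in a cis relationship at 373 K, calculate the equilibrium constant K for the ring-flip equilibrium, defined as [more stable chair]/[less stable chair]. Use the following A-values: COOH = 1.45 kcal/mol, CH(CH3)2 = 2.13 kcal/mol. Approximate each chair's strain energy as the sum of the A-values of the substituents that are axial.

C1 and C4 have opposite parity, so for the cis isomer the two substituents are one axial and one equatorial in each chair.
Chair I (carboxyl axial, isopropyl equatorial): E = 1.45 kcal/mol; chair II (carboxyl equatorial, isopropyl axial): E = 2.13 kcal/mol.
ΔG = 0.68 kcal/mol between the two chairs.
K = exp(ΔG/RT) with R = 1.987×10⁻³ kcal mol⁻¹ K⁻¹ and T = 373 K gives K ≈ 2.5.

K ≈ 2.50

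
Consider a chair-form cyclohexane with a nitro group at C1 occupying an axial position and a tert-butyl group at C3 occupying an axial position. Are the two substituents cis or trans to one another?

cis

C1 and C3 have the same parity, so their axial bonds point in the same direction.
With same-parity carbons, two substituents on the same face are both axial or both equatorial; opposite faces give one of each.
Here the groups are axial/axial → same face → cis.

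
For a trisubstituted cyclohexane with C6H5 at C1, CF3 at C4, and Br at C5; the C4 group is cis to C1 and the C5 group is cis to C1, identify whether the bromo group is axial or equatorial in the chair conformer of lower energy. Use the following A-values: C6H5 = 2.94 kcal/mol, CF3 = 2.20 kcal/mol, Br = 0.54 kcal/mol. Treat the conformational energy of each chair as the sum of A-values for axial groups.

Chair I (phenyl axial, trifluoromethyl equatorial, bromo axial): E = 3.48 kcal/mol.
Chair II (phenyl equatorial, trifluoromethyl axial, bromo equatorial): E = 2.20 kcal/mol.
Chair II is the more stable (lower-energy) conformer, and in that chair the bromo group is equatorial.

equatorial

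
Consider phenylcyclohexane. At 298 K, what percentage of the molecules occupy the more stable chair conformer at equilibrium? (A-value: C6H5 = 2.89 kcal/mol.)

One chair has the phenyl group axial (E = 2.89 kcal/mol) and the other has it equatorial (E = 0).
ΔG = 2.89 kcal/mol between the two chairs.
K = exp(ΔG/RT) with R = 1.987×10⁻³ kcal mol⁻¹ K⁻¹ and T = 298 K gives K ≈ 132.
Fraction in the lower-energy chair = K/(K+1) = 99.2%.

99.2%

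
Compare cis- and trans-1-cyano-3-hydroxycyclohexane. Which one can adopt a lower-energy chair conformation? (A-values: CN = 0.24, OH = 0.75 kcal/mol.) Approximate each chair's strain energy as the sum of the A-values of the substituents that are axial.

cis

At 1,3 positions (parity same): cis → (e,e or a,a); trans → (a,e or e,a).
Best chair for cis: E = 0.00 kcal/mol; best chair for trans: E = 0.24 kcal/mol.
The cis isomer is lower by 0.24 kcal/mol.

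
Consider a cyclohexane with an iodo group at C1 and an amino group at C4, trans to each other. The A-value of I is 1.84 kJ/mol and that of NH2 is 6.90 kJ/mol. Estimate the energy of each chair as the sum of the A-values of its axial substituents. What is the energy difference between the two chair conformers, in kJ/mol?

C1 and C4 have opposite parity, so for the trans isomer the two substituents are e,e in one chair and a,a in the other.
Chair I (iodo axial, amino axial): E = 8.74 kJ/mol.
Chair II (iodo equatorial, amino equatorial): E = 0.00 kJ/mol.
ΔE = 8.74 − 0.00 = 8.74 kJ/mol; chair II is more stable.

8.74 kJ/mol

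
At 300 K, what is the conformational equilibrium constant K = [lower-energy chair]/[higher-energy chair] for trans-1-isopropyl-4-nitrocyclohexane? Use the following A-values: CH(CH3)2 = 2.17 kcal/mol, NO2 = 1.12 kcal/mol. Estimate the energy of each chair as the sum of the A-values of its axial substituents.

K ≈ 249

C1 and C4 have opposite parity, so for the trans isomer the two substituents are e,e in one chair and a,a in the other.
Chair I (isopropyl axial, nitro axial): E = 3.29 kcal/mol; chair II (isopropyl equatorial, nitro equatorial): E = 0.00 kcal/mol.
ΔG = 3.29 kcal/mol between the two chairs.
K = exp(ΔG/RT) with R = 1.987×10⁻³ kcal mol⁻¹ K⁻¹ and T = 300 K gives K ≈ 249.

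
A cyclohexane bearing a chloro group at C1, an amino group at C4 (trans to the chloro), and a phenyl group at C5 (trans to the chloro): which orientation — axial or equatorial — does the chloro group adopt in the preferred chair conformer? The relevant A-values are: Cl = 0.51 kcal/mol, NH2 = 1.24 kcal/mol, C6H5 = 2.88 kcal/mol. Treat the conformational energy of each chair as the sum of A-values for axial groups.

Chair I (chloro axial, amino axial, phenyl equatorial): E = 1.75 kcal/mol.
Chair II (chloro equatorial, amino equatorial, phenyl axial): E = 2.88 kcal/mol.
Chair I is the more stable (lower-energy) conformer, and in that chair the chloro group is axial.

axial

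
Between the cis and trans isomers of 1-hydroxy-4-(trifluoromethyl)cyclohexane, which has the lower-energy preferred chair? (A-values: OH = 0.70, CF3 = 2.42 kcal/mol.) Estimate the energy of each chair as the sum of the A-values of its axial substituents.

At 1,4 positions (parity opposite): cis → (a,e or e,a); trans → (e,e or a,a).
Best chair for cis: E = 0.70 kcal/mol; best chair for trans: E = 0.00 kcal/mol.
The trans isomer is lower by 0.70 kcal/mol.

trans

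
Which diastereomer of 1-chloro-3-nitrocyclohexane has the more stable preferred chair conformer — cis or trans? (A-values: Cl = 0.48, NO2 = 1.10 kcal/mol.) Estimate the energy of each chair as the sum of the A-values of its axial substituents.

At 1,3 positions (parity same): cis → (e,e or a,a); trans → (a,e or e,a).
Best chair for cis: E = 0.00 kcal/mol; best chair for trans: E = 0.48 kcal/mol.
The cis isomer is lower by 0.48 kcal/mol.

cis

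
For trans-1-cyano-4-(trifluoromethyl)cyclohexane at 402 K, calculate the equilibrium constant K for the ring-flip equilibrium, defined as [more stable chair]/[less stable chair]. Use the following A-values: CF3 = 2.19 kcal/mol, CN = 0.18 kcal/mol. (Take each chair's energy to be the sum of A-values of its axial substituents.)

C1 and C4 have opposite parity, so for the trans isomer the two substituents are e,e in one chair and a,a in the other.
Chair I (trifluoromethyl axial, cyano axial): E = 2.37 kcal/mol; chair II (trifluoromethyl equatorial, cyano equatorial): E = 0.00 kcal/mol.
ΔG = 2.37 kcal/mol between the two chairs.
K = exp(ΔG/RT) with R = 1.987×10⁻³ kcal mol⁻¹ K⁻¹ and T = 402 K gives K ≈ 19.4.

K ≈ 19.4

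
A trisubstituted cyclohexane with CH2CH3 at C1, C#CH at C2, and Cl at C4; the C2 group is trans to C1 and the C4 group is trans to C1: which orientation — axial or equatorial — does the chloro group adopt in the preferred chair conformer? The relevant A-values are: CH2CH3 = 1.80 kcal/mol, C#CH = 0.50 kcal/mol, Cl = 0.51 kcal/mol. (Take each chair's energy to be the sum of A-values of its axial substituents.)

equatorial

Chair I (ethyl axial, ethynyl axial, chloro axial): E = 2.81 kcal/mol.
Chair II (ethyl equatorial, ethynyl equatorial, chloro equatorial): E = 0.00 kcal/mol.
Chair II is the more stable (lower-energy) conformer, and in that chair the chloro group is equatorial.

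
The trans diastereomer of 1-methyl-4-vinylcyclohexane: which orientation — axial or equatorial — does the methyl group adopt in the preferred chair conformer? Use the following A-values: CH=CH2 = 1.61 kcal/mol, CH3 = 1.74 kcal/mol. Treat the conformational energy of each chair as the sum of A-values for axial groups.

C1 and C4 have opposite parity, so for the trans isomer the two substituents are e,e in one chair and a,a in the other.
Chair I (vinyl axial, methyl axial): E = 3.35 kcal/mol.
Chair II (vinyl equatorial, methyl equatorial): E = 0.00 kcal/mol.
Chair II is the more stable (lower-energy) conformer, and in that chair the methyl group is equatorial.

equatorial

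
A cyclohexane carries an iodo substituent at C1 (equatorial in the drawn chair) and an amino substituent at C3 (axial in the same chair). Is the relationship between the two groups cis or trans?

trans

C1 and C3 have the same parity, so their axial bonds point in the same direction.
With same-parity carbons, two substituents on the same face are both axial or both equatorial; opposite faces give one of each.
Here the groups are equatorial/axial → opposite face → trans.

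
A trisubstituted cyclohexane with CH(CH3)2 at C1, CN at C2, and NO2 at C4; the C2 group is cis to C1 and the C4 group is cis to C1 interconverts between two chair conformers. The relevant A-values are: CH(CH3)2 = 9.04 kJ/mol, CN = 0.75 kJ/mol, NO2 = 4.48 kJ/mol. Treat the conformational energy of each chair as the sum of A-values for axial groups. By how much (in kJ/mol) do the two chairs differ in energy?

Chair I (isopropyl axial, cyano equatorial, nitro equatorial): E = 9.04 kJ/mol.
Chair II (isopropyl equatorial, cyano axial, nitro axial): E = 5.23 kJ/mol.
ΔE = 9.04 − 5.23 = 3.81 kJ/mol; chair II is more stable.

3.81 kJ/mol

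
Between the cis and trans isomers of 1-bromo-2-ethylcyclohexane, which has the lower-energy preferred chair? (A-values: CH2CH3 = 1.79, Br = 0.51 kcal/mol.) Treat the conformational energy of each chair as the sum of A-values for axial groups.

trans

At 1,2 positions (parity opposite): cis → (a,e or e,a); trans → (e,e or a,a).
Best chair for cis: E = 0.51 kcal/mol; best chair for trans: E = 0.00 kcal/mol.
The trans isomer is lower by 0.51 kcal/mol.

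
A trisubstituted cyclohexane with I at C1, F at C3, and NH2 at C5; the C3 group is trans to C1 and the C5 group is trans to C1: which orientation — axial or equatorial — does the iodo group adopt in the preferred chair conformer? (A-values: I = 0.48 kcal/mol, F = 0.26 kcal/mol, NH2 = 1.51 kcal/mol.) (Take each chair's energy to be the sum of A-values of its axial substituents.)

axial

Chair I (iodo axial, fluoro equatorial, amino equatorial): E = 0.48 kcal/mol.
Chair II (iodo equatorial, fluoro axial, amino axial): E = 1.77 kcal/mol.
Chair I is the more stable (lower-energy) conformer, and in that chair the iodo group is axial.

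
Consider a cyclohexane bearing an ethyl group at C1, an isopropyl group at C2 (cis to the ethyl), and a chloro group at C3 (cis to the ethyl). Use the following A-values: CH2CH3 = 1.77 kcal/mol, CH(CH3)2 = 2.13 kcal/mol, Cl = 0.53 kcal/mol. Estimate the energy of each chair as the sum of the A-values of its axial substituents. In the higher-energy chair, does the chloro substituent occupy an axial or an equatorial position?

Chair I (ethyl axial, isopropyl equatorial, chloro axial): E = 2.30 kcal/mol.
Chair II (ethyl equatorial, isopropyl axial, chloro equatorial): E = 2.13 kcal/mol.
Chair I is the less stable (higher-energy) conformer, and in that chair the chloro group is axial.

axial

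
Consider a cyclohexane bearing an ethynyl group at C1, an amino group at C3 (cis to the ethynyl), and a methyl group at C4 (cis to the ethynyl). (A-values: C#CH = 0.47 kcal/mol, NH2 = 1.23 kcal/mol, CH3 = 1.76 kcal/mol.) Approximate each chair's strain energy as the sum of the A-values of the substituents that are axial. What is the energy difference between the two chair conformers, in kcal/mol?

Chair I (ethynyl axial, amino axial, methyl equatorial): E = 1.70 kcal/mol.
Chair II (ethynyl equatorial, amino equatorial, methyl axial): E = 1.76 kcal/mol.
ΔE = 1.76 − 1.70 = 0.06 kcal/mol; chair I is more stable.

0.06 kcal/mol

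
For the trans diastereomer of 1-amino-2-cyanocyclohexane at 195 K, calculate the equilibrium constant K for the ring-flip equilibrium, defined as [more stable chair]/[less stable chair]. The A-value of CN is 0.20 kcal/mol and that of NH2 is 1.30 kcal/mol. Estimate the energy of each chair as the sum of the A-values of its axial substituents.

K ≈ 48.0

C1 and C2 have opposite parity, so for the trans isomer the two substituents are e,e in one chair and a,a in the other.
Chair I (cyano axial, amino axial): E = 1.50 kcal/mol; chair II (cyano equatorial, amino equatorial): E = 0.00 kcal/mol.
ΔG = 1.50 kcal/mol between the two chairs.
K = exp(ΔG/RT) with R = 1.987×10⁻³ kcal mol⁻¹ K⁻¹ and T = 195 K gives K ≈ 48.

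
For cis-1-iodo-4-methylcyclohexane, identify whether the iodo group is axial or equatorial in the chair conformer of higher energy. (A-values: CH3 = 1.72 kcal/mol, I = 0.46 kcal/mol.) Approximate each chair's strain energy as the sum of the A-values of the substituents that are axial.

C1 and C4 have opposite parity, so for the cis isomer the two substituents are one axial and one equatorial in each chair.
Chair I (methyl axial, iodo equatorial): E = 1.72 kcal/mol.
Chair II (methyl equatorial, iodo axial): E = 0.46 kcal/mol.
Chair I is the less stable (higher-energy) conformer, and in that chair the iodo group is equatorial.

equatorial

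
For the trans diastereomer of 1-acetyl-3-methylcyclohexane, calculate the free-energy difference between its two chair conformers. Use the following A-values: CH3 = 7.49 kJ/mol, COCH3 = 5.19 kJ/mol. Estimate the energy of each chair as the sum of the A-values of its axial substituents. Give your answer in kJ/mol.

2.30 kJ/mol

C1 and C3 have the same parity, so for the trans isomer the two substituents are one axial and one equatorial in each chair.
Chair I (methyl axial, acetyl equatorial): E = 7.49 kJ/mol.
Chair II (methyl equatorial, acetyl axial): E = 5.19 kJ/mol.
ΔE = 7.49 − 5.19 = 2.30 kJ/mol; chair II is more stable.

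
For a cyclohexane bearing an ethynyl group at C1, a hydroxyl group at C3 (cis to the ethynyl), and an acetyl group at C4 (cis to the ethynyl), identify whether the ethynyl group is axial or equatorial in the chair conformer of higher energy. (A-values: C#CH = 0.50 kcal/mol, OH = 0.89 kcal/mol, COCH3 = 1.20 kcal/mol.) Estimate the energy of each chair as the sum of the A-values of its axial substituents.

Chair I (ethynyl axial, hydroxyl axial, acetyl equatorial): E = 1.39 kcal/mol.
Chair II (ethynyl equatorial, hydroxyl equatorial, acetyl axial): E = 1.20 kcal/mol.
Chair I is the less stable (higher-energy) conformer, and in that chair the ethynyl group is axial.

axial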